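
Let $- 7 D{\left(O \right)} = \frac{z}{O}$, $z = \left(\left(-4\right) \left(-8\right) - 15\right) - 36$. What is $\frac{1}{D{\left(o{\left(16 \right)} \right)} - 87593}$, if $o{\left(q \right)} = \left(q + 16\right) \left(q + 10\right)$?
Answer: $- \frac{5824}{510141613} \approx -1.1416 \cdot 10^{-5}$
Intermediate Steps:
$o{\left(q \right)} = \left(10 + q\right) \left(16 + q\right)$ ($o{\left(q \right)} = \left(16 + q\right) \left(10 + q\right) = \left(10 + q\right) \left(16 + q\right)$)
$z = -19$ ($z = \left(32 - 15\right) - 36 = 17 - 36 = -19$)
$D{\left(O \right)} = \frac{19}{7 O}$ ($D{\left(O \right)} = - \frac{\left(-19\right) \frac{1}{O}}{7} = \frac{19}{7 O}$)
$\frac{1}{D{\left(o{\left(16 \right)} \right)} - 87593} = \frac{1}{\frac{19}{7 \left(160 + 16^{2} + 26 \cdot 16\right)} - 87593} = \frac{1}{\frac{19}{7 \left(160 + 256 + 416\right)} - 87593} = \frac{1}{\frac{19}{7 \cdot 832} - 87593} = \frac{1}{\frac{19}{7} \cdot \frac{1}{832} - 87593} = \frac{1}{\frac{19}{5824} - 87593} = \frac{1}{- \frac{510141613}{5824}} = - \frac{5824}{510141613}$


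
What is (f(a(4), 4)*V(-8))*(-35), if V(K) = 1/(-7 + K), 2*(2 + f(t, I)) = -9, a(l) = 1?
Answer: -91/6 ≈ -15.167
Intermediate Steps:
f(t, I) = -13/2 (f(t, I) = -2 + (1/2)*(-9) = -2 - 9/2 = -13/2)
(f(a(4), 4)*V(-8))*(-35) = -13/(2*(-7 - 8))*(-35) = -13/2/(-15)*(-35) = -13/2*(-1/15)*(-35) = (13/30)*(-35) = -91/6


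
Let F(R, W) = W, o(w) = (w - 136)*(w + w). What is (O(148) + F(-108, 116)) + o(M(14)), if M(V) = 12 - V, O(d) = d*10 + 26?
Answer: 2174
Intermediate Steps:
O(d) = 26 + 10*d (O(d) = 10*d + 26 = 26 + 10*d)
o(w) = 2*w*(-136 + w) (o(w) = (-136 + w)*(2*w) = 2*w*(-136 + w))
(O(148) + F(-108, 116)) + o(M(14)) = ((26 + 10*148) + 116) + 2*(12 - 1*14)*(-136 + (12 - 1*14)) = ((26 + 1480) + 116) + 2*(12 - 14)*(-136 + (12 - 14)) = (1506 + 116) + 2*(-2)*(-136 - 2) = 1622 + 2*(-2)*(-138) = 1622 + 552 = 2174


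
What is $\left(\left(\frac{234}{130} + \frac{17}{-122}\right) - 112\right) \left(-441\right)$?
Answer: $\frac{29682387}{610} \approx 48660.0$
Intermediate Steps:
$\left(\left(\frac{234}{130} + \frac{17}{-122}\right) - 112\right) \left(-441\right) = \left(\left(234 \cdot \frac{1}{130} + 17 \left(- \frac{1}{122}\right)\right) - 112\right) \left(-441\right) = \left(\left(\frac{9}{5} - \frac{17}{122}\right) - 112\right) \left(-441\right) = \left(\frac{1013}{610} - 112\right) \left(-441\right) = \left(- \frac{67307}{610}\right) \left(-441\right) = \frac{29682387}{610}$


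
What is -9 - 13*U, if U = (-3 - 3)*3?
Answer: 225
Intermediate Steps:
U = -18 (U = -6*3 = -18)
-9 - 13*U = -9 - 13*(-18) = -9 + 234 = 225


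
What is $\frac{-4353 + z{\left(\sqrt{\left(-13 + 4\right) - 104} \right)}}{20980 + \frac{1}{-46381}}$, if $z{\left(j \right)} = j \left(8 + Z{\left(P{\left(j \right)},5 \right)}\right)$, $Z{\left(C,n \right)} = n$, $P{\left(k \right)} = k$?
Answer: $- \frac{67298831}{324357793} + \frac{602953 i \sqrt{113}}{973073379} \approx -0.20748 + 0.0065868 i$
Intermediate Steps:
$z{\left(j \right)} = 13 j$ ($z{\left(j \right)} = j \left(8 + 5\right) = j 13 = 13 j$)
$\frac{-4353 + z{\left(\sqrt{\left(-13 + 4\right) - 104} \right)}}{20980 + \frac{1}{-46381}} = \frac{-4353 + 13 \sqrt{\left(-13 + 4\right) - 104}}{20980 + \frac{1}{-46381}} = \frac{-4353 + 13 \sqrt{-9 - 104}}{20980 - \frac{1}{46381}} = \frac{-4353 + 13 \sqrt{-113}}{\frac{973073379}{46381}} = \left(-4353 + 13 i \sqrt{113}\right) \frac{46381}{973073379} = - \frac{67298831}{324357793} + \frac{602953 i \sqrt{113}}{973073379}$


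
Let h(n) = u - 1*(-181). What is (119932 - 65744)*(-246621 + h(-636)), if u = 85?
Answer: -13349484740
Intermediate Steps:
h(n) = 266 (h(n) = 85 - 1*(-181) = 85 + 181 = 266)
(119932 - 65744)*(-246621 + h(-636)) = (119932 - 65744)*(-246621 + 266) = 54188*(-246355) = -13349484740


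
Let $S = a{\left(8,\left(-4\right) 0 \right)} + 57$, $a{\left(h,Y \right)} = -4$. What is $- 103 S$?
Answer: $-5459$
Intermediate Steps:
$S = 53$ ($S = -4 + 57 = 53$)
$- 103 S = \left(-103\right) 53 = -5459$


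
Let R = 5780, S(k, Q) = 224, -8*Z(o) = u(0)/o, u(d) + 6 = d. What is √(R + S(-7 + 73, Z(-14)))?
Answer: 2*√1501 ≈ 77.485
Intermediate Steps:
u(d) = -6 + d
Z(o) = 3/(4*o) (Z(o) = -(-6 + 0)/(8*o) = -(-3)/(4*o) = 3/(4*o))
√(R + S(-7 + 73, Z(-14))) = √(5780 + 224) = √6004 = 2*√1501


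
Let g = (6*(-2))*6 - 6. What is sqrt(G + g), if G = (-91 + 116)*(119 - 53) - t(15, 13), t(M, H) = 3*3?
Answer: sqrt(1563) ≈ 39.535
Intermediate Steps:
t(M, H) = 9
g = -78 (g = -12*6 - 6 = -72 - 6 = -78)
G = 1641 (G = (-91 + 116)*(119 - 53) - 1*9 = 25*66 - 9 = 1650 - 9 = 1641)
sqrt(G + g) = sqrt(1641 - 78) = sqrt(1563)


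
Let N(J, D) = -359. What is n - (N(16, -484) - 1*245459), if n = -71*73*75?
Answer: -142907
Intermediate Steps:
n = -388725 (n = -5183*75 = -388725)
n - (N(16, -484) - 1*245459) = -388725 - (-359 - 1*245459) = -388725 - (-359 - 245459) = -388725 - 1*(-245818) = -388725 + 245818 = -142907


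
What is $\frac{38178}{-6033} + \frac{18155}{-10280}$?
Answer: $- \frac{33466597}{4134616} \approx -8.0942$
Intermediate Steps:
$\frac{38178}{-6033} + \frac{18155}{-10280} = 38178 \left(- \frac{1}{6033}\right) + 18155 \left(- \frac{1}{10280}\right) = - \frac{12726}{2011} - \frac{3631}{2056} = - \frac{33466597}{4134616}$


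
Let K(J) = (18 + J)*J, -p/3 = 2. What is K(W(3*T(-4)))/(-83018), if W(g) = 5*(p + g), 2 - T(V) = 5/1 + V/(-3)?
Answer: -7315/83018 ≈ -0.088113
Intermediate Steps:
p = -6 (p = -3*2 = -6)
T(V) = -3 + V/3 (T(V) = 2 - (5/1 + V/(-3)) = 2 - (5*1 + V*(-⅓)) = 2 - (5 - V/3) = 2 + (-5 + V/3) = -3 + V/3)
W(g) = -30 + 5*g (W(g) = 5*(-6 + g) = -30 + 5*g)
K(J) = J*(18 + J)
K(W(3*T(-4)))/(-83018) = ((-30 + 5*(3*(-3 + (⅓)*(-4))))*(18 + (-30 + 5*(3*(-3 + (⅓)*(-4))))))/(-83018) = ((-30 + 5*(3*(-3 - 4/3)))*(18 + (-30 + 5*(3*(-3 - 4/3)))))*(-1/83018) = ((-30 + 5*(3*(-13/3)))*(18 + (-30 + 5*(3*(-13/3)))))*(-1/83018) = ((-30 + 5*(-13))*(18 + (-30 + 5*(-13))))*(-1/83018) = ((-30 - 65)*(18 + (-30 - 65)))*(-1/83018) = -95*(18 - 95)*(-1/83018) = -95*(-77)*(-1/83018) = 7315*(-1/83018) = -7315/83018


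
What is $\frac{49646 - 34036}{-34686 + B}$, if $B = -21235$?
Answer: $- \frac{15610}{55921} \approx -0.27914$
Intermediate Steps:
$\frac{49646 - 34036}{-34686 + B} = \frac{49646 - 34036}{-34686 - 21235} = \frac{15610}{-55921} = 15610 \left(- \frac{1}{55921}\right) = - \frac{15610}{55921}$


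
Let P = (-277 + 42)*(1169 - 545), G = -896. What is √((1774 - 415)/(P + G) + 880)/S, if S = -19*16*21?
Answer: -√1197165389941/235467456 ≈ -0.0046467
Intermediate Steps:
P = -146640 (P = -235*624 = -146640)
S = -6384 (S = -304*21 = -6384)
√((1774 - 415)/(P + G) + 880)/S = √((1774 - 415)/(-146640 - 896) + 880)/(-6384) = √(1359/(-147536) + 880)*(-1/6384) = √(1359*(-1/147536) + 880)*(-1/6384) = √(-1359/147536 + 880)*(-1/6384) = √(129830321/147536)*(-1/6384) = (√1197165389941/36884)*(-1/6384) = -√1197165389941/235467456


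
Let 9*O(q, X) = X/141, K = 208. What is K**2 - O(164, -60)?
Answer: 18300692/423 ≈ 43264.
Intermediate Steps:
O(q, X) = X/1269 (O(q, X) = (X/141)/9 = X/1269)
K**2 - O(164, -60) = 208**2 - (-60)/1269 = 43264 - 1*(-20/423) = 43264 + 20/423 = 18300692/423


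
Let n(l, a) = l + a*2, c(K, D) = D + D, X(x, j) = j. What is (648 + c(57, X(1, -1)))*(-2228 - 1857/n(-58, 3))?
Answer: -36821677/26 ≈ -1.4162e+6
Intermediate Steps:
c(K, D) = 2*D
n(l, a) = l + 2*a
(648 + c(57, X(1, -1)))*(-2228 - 1857/n(-58, 3)) = (648 + 2*(-1))*(-2228 - 1857/(-58 + 2*3)) = (648 - 2)*(-2228 - 1857/(-58 + 6)) = 646*(-2228 - 1857/(-52)) = 646*(-2228 - 1857*(-1/52)) = 646*(-2228 + 1857/52) = 646*(-113999/52) = -36821677/26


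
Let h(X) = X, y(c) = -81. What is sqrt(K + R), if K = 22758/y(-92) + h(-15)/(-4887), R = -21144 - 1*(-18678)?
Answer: I*sqrt(7289445399)/1629 ≈ 52.411*I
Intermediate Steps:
R = -2466 (R = -21144 + 18678 = -2466)
K = -1373051/4887 (K = 22758/(-81) - 15/(-4887) = 22758*(-1/81) - 15*(-1/4887) = -7586/27 + 5/1629 = -1373051/4887 ≈ -280.96)
sqrt(K + R) = sqrt(-1373051/4887 - 2466) = sqrt(-13424393/4887) = I*sqrt(7289445399)/1629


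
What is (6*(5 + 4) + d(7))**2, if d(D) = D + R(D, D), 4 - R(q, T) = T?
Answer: 3364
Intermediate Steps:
R(q, T) = 4 - T
d(D) = 4 (d(D) = D + (4 - D) = 4)
(6*(5 + 4) + d(7))**2 = (6*(5 + 4) + 4)**2 = (6*9 + 4)**2 = (54 + 4)**2 = 58**2 = 3364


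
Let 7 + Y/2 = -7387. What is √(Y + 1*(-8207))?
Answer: 3*I*√2555 ≈ 151.64*I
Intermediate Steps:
Y = -14788 (Y = -14 + 2*(-7387) = -14 - 14774 = -14788)
√(Y + 1*(-8207)) = √(-14788 + 1*(-8207)) = √(-14788 - 8207) = √(-22995) = 3*I*√2555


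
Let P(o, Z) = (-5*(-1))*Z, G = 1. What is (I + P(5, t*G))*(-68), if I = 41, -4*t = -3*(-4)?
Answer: -1768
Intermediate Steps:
t = -3 (t = -(-3)*(-4)/4 = -¼*12 = -3)
P(o, Z) = 5*Z
(I + P(5, t*G))*(-68) = (41 + 5*(-3*1))*(-68) = (41 + 5*(-3))*(-68) = (41 - 15)*(-68) = 26*(-68) = -1768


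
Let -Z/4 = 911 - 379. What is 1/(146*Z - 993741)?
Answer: -1/1304429 ≈ -7.6662e-7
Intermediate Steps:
Z = -2128 (Z = -4*(911 - 379) = -4*532 = -2128)
1/(146*Z - 993741) = 1/(146*(-2128) - 993741) = 1/(-310688 - 993741) = 1/(-1304429) = -1/1304429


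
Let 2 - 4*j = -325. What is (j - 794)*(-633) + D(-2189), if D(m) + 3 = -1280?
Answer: 1798285/4 ≈ 4.4957e+5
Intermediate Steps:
j = 327/4 (j = 1/2 - 1/4*(-325) = 1/2 + 325/4 = 327/4 ≈ 81.750)
D(m) = -1283 (D(m) = -3 - 1280 = -1283)
(j - 794)*(-633) + D(-2189) = (327/4 - 794)*(-633) - 1283 = -2849/4*(-633) - 1283 = 1803417/4 - 1283 = 1798285/4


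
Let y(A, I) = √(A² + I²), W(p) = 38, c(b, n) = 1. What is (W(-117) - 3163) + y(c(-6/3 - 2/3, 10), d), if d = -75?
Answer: -3125 + √5626 ≈ -3050.0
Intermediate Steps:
(W(-117) - 3163) + y(c(-6/3 - 2/3, 10), d) = (38 - 3163) + √(1² + (-75)²) = -3125 + √(1 + 5625) = -3125 + √5626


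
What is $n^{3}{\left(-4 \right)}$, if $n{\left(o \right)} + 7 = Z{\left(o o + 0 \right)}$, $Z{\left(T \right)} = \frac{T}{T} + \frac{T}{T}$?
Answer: $-125$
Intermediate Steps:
$Z{\left(T \right)} = 2$ ($Z{\left(T \right)} = 1 + 1 = 2$)
$n{\left(o \right)} = -5$ ($n{\left(o \right)} = -7 + 2 = -5$)
$n^{3}{\left(-4 \right)} = \left(-5\right)^{3} = -125$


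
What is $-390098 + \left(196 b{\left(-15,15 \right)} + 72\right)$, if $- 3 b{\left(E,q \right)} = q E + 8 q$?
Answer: $-383166$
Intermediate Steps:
$b{\left(E,q \right)} = - \frac{8 q}{3} - \frac{E q}{3}$ ($b{\left(E,q \right)} = - \frac{q E + 8 q}{3} = - \frac{E q + 8 q}{3} = - \frac{8 q + E q}{3} = - \frac{8 q}{3} - \frac{E q}{3}$)
$-390098 + \left(196 b{\left(-15,15 \right)} + 72\right) = -390098 + \left(196 \left(\left(- \frac{1}{3}\right) 15 \left(8 - 15\right)\right) + 72\right) = -390098 + \left(196 \left(\left(- \frac{1}{3}\right) 15 \left(-7\right)\right) + 72\right) = -390098 + \left(196 \cdot 35 + 72\right) = -390098 + \left(6860 + 72\right) = -390098 + 6932 = -383166$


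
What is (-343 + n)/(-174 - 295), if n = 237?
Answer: 106/469 ≈ 0.22601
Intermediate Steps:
(-343 + n)/(-174 - 295) = (-343 + 237)/(-174 - 295) = -106/(-469) = -106*(-1/469) = 106/469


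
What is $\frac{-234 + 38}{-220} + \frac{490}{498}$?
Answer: $\frac{25676}{13695} \approx 1.8748$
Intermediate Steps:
$\frac{-234 + 38}{-220} + \frac{490}{498} = \left(-196\right) \left(- \frac{1}{220}\right) + 490 \cdot \frac{1}{498} = \frac{49}{55} + \frac{245}{249} = \frac{25676}{13695}$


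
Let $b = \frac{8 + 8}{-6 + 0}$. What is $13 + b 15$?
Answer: $-27$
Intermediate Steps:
$b = - \frac{8}{3}$ ($b = \frac{16}{-6} = 16 \left(- \frac{1}{6}\right) = - \frac{8}{3} \approx -2.6667$)
$13 + b 15 = 13 - 40 = -27$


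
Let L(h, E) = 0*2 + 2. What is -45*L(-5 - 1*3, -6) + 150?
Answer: 60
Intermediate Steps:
L(h, E) = 2 (L(h, E) = 0 + 2 = 2)
-45*L(-5 - 1*3, -6) + 150 = -45*2 + 150 = -90 + 150 = 60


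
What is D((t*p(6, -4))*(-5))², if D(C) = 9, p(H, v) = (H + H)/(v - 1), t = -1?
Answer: 81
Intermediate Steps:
p(H, v) = 2*H/(-1 + v) (p(H, v) = (2*H)/(-1 + v) = 2*H/(-1 + v))
D((t*p(6, -4))*(-5))² = 9² = 81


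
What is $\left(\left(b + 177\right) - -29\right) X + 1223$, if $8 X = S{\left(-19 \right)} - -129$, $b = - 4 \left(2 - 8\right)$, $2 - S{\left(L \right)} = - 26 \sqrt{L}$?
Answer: $\frac{19957}{4} + \frac{1495 i \sqrt{19}}{2} \approx 4989.3 + 3258.3 i$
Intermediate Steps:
$S{\left(L \right)} = 2 + 26 \sqrt{L}$ ($S{\left(L \right)} = 2 - - 26 \sqrt{L} = 2 + 26 \sqrt{L}$)
$b = 24$ ($b = \left(-4\right) \left(-6\right) = 24$)
$X = \frac{131}{8} + \frac{13 i \sqrt{19}}{4}$ ($X = \frac{\left(2 + 26 \sqrt{-19}\right) - -129}{8} = \frac{\left(2 + 26 i \sqrt{19}\right) + 129}{8} = \frac{131 + 26 i \sqrt{19}}{8} = \frac{131}{8} + \frac{13 i \sqrt{19}}{4} \approx 16.375 + 14.166 i$)
$\left(\left(b + 177\right) - -29\right) X + 1223 = \left(\left(24 + 177\right) - -29\right) \left(\frac{131}{8} + \frac{13 i \sqrt{19}}{4}\right) + 1223 = \left(201 + 29\right) \left(\frac{131}{8} + \frac{13 i \sqrt{19}}{4}\right) + 1223 = 230 \left(\frac{131}{8} + \frac{13 i \sqrt{19}}{4}\right) + 1223 = \left(\frac{15065}{4} + \frac{1495 i \sqrt{19}}{2}\right) + 1223 = \frac{19957}{4} + \frac{1495 i \sqrt{19}}{2}$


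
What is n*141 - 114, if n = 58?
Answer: 8064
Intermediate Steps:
n*141 - 114 = 58*141 - 114 = 8178 - 114 = 8064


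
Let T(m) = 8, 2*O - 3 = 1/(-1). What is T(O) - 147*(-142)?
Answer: 20882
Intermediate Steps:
O = 1 (O = 3/2 + (½)/(-1) = 3/2 + (½)*(-1) = 3/2 - ½ = 1)
T(O) - 147*(-142) = 8 - 147*(-142) = 8 + 20874 = 20882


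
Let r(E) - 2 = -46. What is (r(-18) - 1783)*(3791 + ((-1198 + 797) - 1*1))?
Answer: -6191703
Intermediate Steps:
r(E) = -44 (r(E) = 2 - 46 = -44)
(r(-18) - 1783)*(3791 + ((-1198 + 797) - 1*1)) = (-44 - 1783)*(3791 + ((-1198 + 797) - 1*1)) = -1827*(3791 + (-401 - 1)) = -1827*(3791 - 402) = -1827*3389 = -6191703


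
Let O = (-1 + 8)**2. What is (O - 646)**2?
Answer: 356409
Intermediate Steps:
O = 49 (O = 7**2 = 49)
(O - 646)**2 = (49 - 646)**2 = (-597)**2 = 356409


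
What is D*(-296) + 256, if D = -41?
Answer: 12392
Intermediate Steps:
D*(-296) + 256 = -41*(-296) + 256 = 12136 + 256 = 12392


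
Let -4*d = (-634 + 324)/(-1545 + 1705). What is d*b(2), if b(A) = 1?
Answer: 31/64 ≈ 0.48438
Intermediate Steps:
d = 31/64 (d = -(-634 + 324)/(4*(-1545 + 1705)) = -(-155)/(2*160) = -1/4*(-31/16) = 31/64 ≈ 0.48438)
d*b(2) = (31/64)*1 = 31/64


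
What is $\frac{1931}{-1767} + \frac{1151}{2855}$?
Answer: $- \frac{3479188}{5044785} \approx -0.68966$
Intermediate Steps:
$\frac{1931}{-1767} + \frac{1151}{2855} = 1931 \left(- \frac{1}{1767}\right) + 1151 \cdot \frac{1}{2855} = - \frac{1931}{1767} + \frac{1151}{2855} = - \frac{3479188}{5044785}$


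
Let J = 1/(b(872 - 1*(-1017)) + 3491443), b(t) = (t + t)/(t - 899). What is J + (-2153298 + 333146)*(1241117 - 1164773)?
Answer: -240155865372321673617/1728266174 ≈ -1.3896e+11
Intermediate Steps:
b(t) = 2*t/(-899 + t) (b(t) = (2*t)/(-899 + t) = 2*t/(-899 + t))
J = 495/1728266174 (J = 1/(2*(872 - 1*(-1017))/(-899 + (872 - 1*(-1017))) + 3491443) = 1/(2*(872 + 1017)/(-899 + (872 + 1017)) + 3491443) = 1/(2*1889/(-899 + 1889) + 3491443) = 1/(2*1889/990 + 3491443) = 1/(2*1889*(1/990) + 3491443) = 1/(1889/495 + 3491443) = 1/(1728266174/495) = 495/1728266174 ≈ 2.8641e-7)
J + (-2153298 + 333146)*(1241117 - 1164773) = 495/1728266174 + (-2153298 + 333146)*(1241117 - 1164773) = 495/1728266174 - 1820152*76344 = 495/1728266174 - 138957684288 = -240155865372321673617/1728266174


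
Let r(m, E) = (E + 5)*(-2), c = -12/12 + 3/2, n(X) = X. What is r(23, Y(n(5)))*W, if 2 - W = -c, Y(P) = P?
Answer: -50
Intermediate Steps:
c = ½ (c = -12*1/12 + 3*(½) = -1 + 3/2 = ½ ≈ 0.50000)
r(m, E) = -10 - 2*E (r(m, E) = (5 + E)*(-2) = -10 - 2*E)
W = 5/2 (W = 2 - (-1)/2 = 2 - 1*(-½) = 2 + ½ = 5/2 ≈ 2.5000)
r(23, Y(n(5)))*W = (-10 - 2*5)*(5/2) = (-10 - 10)*(5/2) = -20*5/2 = -50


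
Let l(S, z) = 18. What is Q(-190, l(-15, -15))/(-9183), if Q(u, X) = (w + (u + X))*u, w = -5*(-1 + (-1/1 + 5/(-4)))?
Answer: -59185/18366 ≈ -3.2225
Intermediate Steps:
w = 65/4 (w = -5*(-1 + (-1*1 + 5*(-¼))) = -5*(-1 + (-1 - 5/4)) = -5*(-1 - 9/4) = -5*(-13/4) = 65/4 ≈ 16.250)
Q(u, X) = u*(65/4 + X + u) (Q(u, X) = (65/4 + (u + X))*u = (65/4 + (X + u))*u = (65/4 + X + u)*u = u*(65/4 + X + u))
Q(-190, l(-15, -15))/(-9183) = ((¼)*(-190)*(65 + 4*18 + 4*(-190)))/(-9183) = ((¼)*(-190)*(65 + 72 - 760))*(-1/9183) = ((¼)*(-190)*(-623))*(-1/9183) = (59185/2)*(-1/9183) = -59185/18366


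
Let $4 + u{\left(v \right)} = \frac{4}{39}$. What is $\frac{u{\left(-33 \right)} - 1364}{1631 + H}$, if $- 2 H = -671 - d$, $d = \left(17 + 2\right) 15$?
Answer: $- \frac{53348}{82251} \approx -0.6486$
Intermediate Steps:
$u{\left(v \right)} = - \frac{152}{39}$ ($u{\left(v \right)} = -4 + \frac{4}{39} = - \frac{152}{39}$)
$d = 285$ ($d = 19 \cdot 15 = 285$)
$H = 478$ ($H = - \frac{-671 - 285}{2} = \left(- \frac{1}{2}\right) \left(-956\right) = 478$)
$\frac{u{\left(-33 \right)} - 1364}{1631 + H} = \frac{- \frac{152}{39} - 1364}{1631 + 478} = - \frac{53348}{39 \cdot 2109} = \left(- \frac{53348}{39}\right) \frac{1}{2109} = - \frac{53348}{82251}$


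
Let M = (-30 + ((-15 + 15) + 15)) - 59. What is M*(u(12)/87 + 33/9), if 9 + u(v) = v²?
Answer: -33596/87 ≈ -386.16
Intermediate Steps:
u(v) = -9 + v²
M = -74 (M = (-30 + (0 + 15)) - 59 = (-30 + 15) - 59 = -15 - 59 = -74)
M*(u(12)/87 + 33/9) = -74*((-9 + 12²)/87 + 33/9) = -74*((-9 + 144)*(1/87) + 33*(⅑)) = -74*(135*(1/87) + 11/3) = -74*(45/29 + 11/3) = -74*454/87 = -33596/87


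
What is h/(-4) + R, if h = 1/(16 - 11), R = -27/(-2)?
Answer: 269/20 ≈ 13.450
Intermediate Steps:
R = 27/2 (R = -27*(-½) = 27/2 ≈ 13.500)
h = ⅕ (h = 1/5 = ⅕ ≈ 0.20000)
h/(-4) + R = (⅕)/(-4) + 27/2 = -¼*⅕ + 27/2 = -1/20 + 27/2 = 269/20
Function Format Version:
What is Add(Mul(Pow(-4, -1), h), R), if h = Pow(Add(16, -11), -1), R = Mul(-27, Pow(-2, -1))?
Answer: Rational(269, 20) ≈ 13.450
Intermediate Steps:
R = Rational(27, 2) (R = Mul(-27, Rational(-1, 2)) = Rational(27, 2) ≈ 13.500)
h = Rational(1, 5) (h = Pow(5, -1) = Rational(1, 5) ≈ 0.20000)
Add(Mul(Pow(-4, -1), h), R) = Add(Mul(Pow(-4, -1), Rational(1, 5)), Rational(27, 2)) = Add(Mul(Rational(-1, 4), Rational(1, 5)), Rational(27, 2)) = Add(Rational(-1, 20), Rational(27, 2)) = Rational(269, 20)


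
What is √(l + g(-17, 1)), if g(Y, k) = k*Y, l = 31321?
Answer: 2*√7826 ≈ 176.93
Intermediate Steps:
g(Y, k) = Y*k
√(l + g(-17, 1)) = √(31321 - 17*1) = √(31321 - 17) = √31304 = 2*√7826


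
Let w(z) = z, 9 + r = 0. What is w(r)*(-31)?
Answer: 279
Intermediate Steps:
r = -9 (r = -9 + 0 = -9)
w(r)*(-31) = -9*(-31) = 279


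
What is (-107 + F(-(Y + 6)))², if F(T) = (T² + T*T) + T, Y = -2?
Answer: 6241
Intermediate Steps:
F(T) = T + 2*T² (F(T) = (T² + T²) + T = 2*T² + T = T + 2*T²)
(-107 + F(-(Y + 6)))² = (-107 + (-(-2 + 6))*(1 + 2*(-(-2 + 6))))² = (-107 + (-1*4)*(1 + 2*(-1*4)))² = (-107 - 4*(1 + 2*(-4)))² = (-107 - 4*(1 - 8))² = (-107 - 4*(-7))² = (-107 + 28)² = (-79)² = 6241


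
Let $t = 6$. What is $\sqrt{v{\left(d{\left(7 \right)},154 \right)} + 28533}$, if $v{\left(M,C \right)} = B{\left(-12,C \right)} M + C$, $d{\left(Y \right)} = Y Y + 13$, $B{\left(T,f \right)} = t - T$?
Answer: $\sqrt{29803} \approx 172.64$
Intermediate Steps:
$B{\left(T,f \right)} = 6 - T$
$d{\left(Y \right)} = 13 + Y^{2}$ ($d{\left(Y \right)} = Y^{2} + 13 = 13 + Y^{2}$)
$v{\left(M,C \right)} = C + 18 M$ ($v{\left(M,C \right)} = \left(6 - -12\right) M + C = \left(6 + 12\right) M + C = 18 M + C = C + 18 M$)
$\sqrt{v{\left(d{\left(7 \right)},154 \right)} + 28533} = \sqrt{\left(154 + 18 \left(13 + 7^{2}\right)\right) + 28533} = \sqrt{\left(154 + 18 \left(13 + 49\right)\right) + 28533} = \sqrt{\left(154 + 18 \cdot 62\right) + 28533} = \sqrt{\left(154 + 1116\right) + 28533} = \sqrt{1270 + 28533} = \sqrt{29803}$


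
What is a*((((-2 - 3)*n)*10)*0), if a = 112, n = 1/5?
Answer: 0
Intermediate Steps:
n = ⅕ ≈ 0.20000
a*((((-2 - 3)*n)*10)*0) = 112*((((-2 - 3)*(⅕))*10)*0) = 112*((-5*⅕*10)*0) = 112*(-1*10*0) = 112*(-10*0) = 112*0 = 0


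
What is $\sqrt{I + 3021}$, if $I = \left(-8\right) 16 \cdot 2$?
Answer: $\sqrt{2765} \approx 52.583$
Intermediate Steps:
$I = -256$ ($I = \left(-128\right) 2 = -256$)
$\sqrt{I + 3021} = \sqrt{-256 + 3021} = \sqrt{2765}$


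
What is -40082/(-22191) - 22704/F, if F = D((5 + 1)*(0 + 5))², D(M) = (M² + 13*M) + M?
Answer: 43772129/24410100 ≈ 1.7932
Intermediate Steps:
D(M) = M² + 14*M
F = 1742400 (F = (((5 + 1)*(0 + 5))*(14 + (5 + 1)*(0 + 5)))² = ((6*5)*(14 + 6*5))² = (30*(14 + 30))² = (30*44)² = 1320² = 1742400)
-40082/(-22191) - 22704/F = -40082/(-22191) - 22704/1742400 = -40082*(-1/22191) - 22704*1/1742400 = 40082/22191 - 43/3300 = 43772129/24410100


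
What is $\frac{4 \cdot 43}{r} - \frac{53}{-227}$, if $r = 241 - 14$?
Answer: $\frac{225}{227} \approx 0.99119$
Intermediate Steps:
$r = 227$
$\frac{4 \cdot 43}{r} - \frac{53}{-227} = \frac{4 \cdot 43}{227} - \frac{53}{-227} = 172 \cdot \frac{1}{227} - - \frac{53}{227} = \frac{172}{227} + \frac{53}{227} = \frac{225}{227}$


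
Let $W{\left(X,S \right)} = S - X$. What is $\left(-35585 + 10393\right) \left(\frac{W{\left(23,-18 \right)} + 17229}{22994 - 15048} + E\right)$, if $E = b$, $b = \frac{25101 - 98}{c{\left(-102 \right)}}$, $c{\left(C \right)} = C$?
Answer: $\frac{1240206329276}{202623} \approx 6.1208 \cdot 10^{6}$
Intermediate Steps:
$b = - \frac{25003}{102}$ ($b = \frac{25101 - 98}{-102} = \left(25101 - 98\right) \left(- \frac{1}{102}\right) = 25003 \left(- \frac{1}{102}\right) = - \frac{25003}{102} \approx -245.13$)
$E = - \frac{25003}{102} \approx -245.13$
$\left(-35585 + 10393\right) \left(\frac{W{\left(23,-18 \right)} + 17229}{22994 - 15048} + E\right) = \left(-35585 + 10393\right) \left(\frac{\left(-18 - 23\right) + 17229}{22994 - 15048} - \frac{25003}{102}\right) = - 25192 \left(\frac{\left(-18 - 23\right) + 17229}{7946} - \frac{25003}{102}\right) = - 25192 \left(\left(-41 + 17229\right) \frac{1}{7946} - \frac{25003}{102}\right) = - 25192 \left(17188 \cdot \frac{1}{7946} - \frac{25003}{102}\right) = - 25192 \left(\frac{8594}{3973} - \frac{25003}{102}\right) = \left(-25192\right) \left(- \frac{98460331}{405246}\right) = \frac{1240206329276}{202623}$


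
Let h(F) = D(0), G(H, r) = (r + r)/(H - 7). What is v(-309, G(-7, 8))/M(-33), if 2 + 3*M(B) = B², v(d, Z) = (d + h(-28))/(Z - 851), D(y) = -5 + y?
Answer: 6594/6483955 ≈ 0.0010170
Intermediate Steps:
G(H, r) = 2*r/(-7 + H) (G(H, r) = (2*r)/(-7 + H) = 2*r/(-7 + H))
h(F) = -5 (h(F) = -5 + 0 = -5)
v(d, Z) = (-5 + d)/(-851 + Z) (v(d, Z) = (d - 5)/(Z - 851) = (-5 + d)/(-851 + Z))
M(B) = -⅔ + B²/3
v(-309, G(-7, 8))/M(-33) = ((-5 - 309)/(-851 + 2*8/(-7 - 7)))/(-⅔ + (⅓)*(-33)²) = (-314/(-851 + 2*8/(-14)))/(-⅔ + (⅓)*1089) = (-314/(-851 + 2*8*(-1/14)))/(-⅔ + 363) = (-314/(-851 - 8/7))/(1087/3) = (-314/(-5965/7))*(3/1087) = -7/5965*(-314)*(3/1087) = (2198/5965)*(3/1087) = 6594/6483955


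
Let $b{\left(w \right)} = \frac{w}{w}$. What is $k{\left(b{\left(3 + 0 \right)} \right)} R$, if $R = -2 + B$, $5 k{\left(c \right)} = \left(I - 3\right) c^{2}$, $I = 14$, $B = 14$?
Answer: $\frac{132}{5} \approx 26.4$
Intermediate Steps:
$b{\left(w \right)} = 1$
$k{\left(c \right)} = \frac{11 c^{2}}{5}$ ($k{\left(c \right)} = \frac{\left(14 - 3\right) c^{2}}{5} = \frac{11 c^{2}}{5}$)
$R = 12$ ($R = -2 + 14 = 12$)
$k{\left(b{\left(3 + 0 \right)} \right)} R = \frac{11 \cdot 1^{2}}{5} \cdot 12 = \frac{11}{5} \cdot 1 \cdot 12 = \frac{11}{5} \cdot 12 = \frac{132}{5}$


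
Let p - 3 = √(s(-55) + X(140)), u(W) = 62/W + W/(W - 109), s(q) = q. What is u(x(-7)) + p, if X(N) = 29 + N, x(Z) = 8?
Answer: 4311/404 + √114 ≈ 21.348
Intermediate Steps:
u(W) = 62/W + W/(-109 + W)
p = 3 + √114 (p = 3 + √(-55 + (29 + 140)) = 3 + √(-55 + 169) = 3 + √114 ≈ 13.677)
u(x(-7)) + p = (-6758 + 8² + 62*8)/(8*(-109 + 8)) + (3 + √114) = (⅛)*(-6758 + 64 + 496)/(-101) + (3 + √114) = (⅛)*(-1/101)*(-6198) + (3 + √114) = 3099/404 + (3 + √114) = 4311/404 + √114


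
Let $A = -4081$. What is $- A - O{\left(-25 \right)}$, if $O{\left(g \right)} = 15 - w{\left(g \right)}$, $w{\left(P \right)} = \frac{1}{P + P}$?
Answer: $\frac{203299}{50} \approx 4066.0$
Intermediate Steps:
$w{\left(P \right)} = \frac{1}{2 P}$
$O{\left(g \right)} = 15 - \frac{1}{2 g}$
$- A - O{\left(-25 \right)} = \left(-1\right) \left(-4081\right) - \left(15 - \frac{1}{2 \left(-25\right)}\right) = 4081 - \left(15 - - \frac{1}{50}\right) = 4081 - \left(15 + \frac{1}{50}\right) = 4081 - \frac{751}{50} = \frac{203299}{50}$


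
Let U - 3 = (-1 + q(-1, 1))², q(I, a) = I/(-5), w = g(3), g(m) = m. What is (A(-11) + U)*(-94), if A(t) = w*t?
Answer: 68996/25 ≈ 2759.8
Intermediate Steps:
w = 3
q(I, a) = -I/5 (q(I, a) = I*(-⅕) = -I/5)
U = 91/25 (U = 3 + (-1 - ⅕*(-1))² = 3 + (-1 + ⅕)² = 3 + (-⅘)² = 3 + 16/25 = 91/25 ≈ 3.6400)
A(t) = 3*t
(A(-11) + U)*(-94) = (3*(-11) + 91/25)*(-94) = (-33 + 91/25)*(-94) = -734/25*(-94) = 68996/25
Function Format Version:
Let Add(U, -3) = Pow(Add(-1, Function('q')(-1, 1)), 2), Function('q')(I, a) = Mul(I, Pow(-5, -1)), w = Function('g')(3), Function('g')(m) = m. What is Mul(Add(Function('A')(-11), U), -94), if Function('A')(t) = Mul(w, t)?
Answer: Rational(68996, 25) ≈ 2759.8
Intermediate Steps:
w = 3
Function('q')(I, a) = Mul(Rational(-1, 5), I) (Function('q')(I, a) = Mul(I, Rational(-1, 5)) = Mul(Rational(-1, 5), I))
U = Rational(91, 25) (U = Add(3, Pow(Add(-1, Mul(Rational(-1, 5), -1)), 2)) = Add(3, Pow(Add(-1, Rational(1, 5)), 2)) = Add(3, Pow(Rational(-4, 5), 2)) = Add(3, Rational(16, 25)) = Rational(91, 25) ≈ 3.6400)
Function('A')(t) = Mul(3, t)
Mul(Add(Function('A')(-11), U), -94) = Mul(Add(Mul(3, -11), Rational(91, 25)), -94) = Mul(Add(-33, Rational(91, 25)), -94) = Mul(Rational(-734, 25), -94) = Rational(68996, 25)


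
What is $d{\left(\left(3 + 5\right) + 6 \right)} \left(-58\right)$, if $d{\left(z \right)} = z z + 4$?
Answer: $-11600$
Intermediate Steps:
$d{\left(z \right)} = 4 + z^{2}$ ($d{\left(z \right)} = z^{2} + 4 = 4 + z^{2}$)
$d{\left(\left(3 + 5\right) + 6 \right)} \left(-58\right) = \left(4 + \left(\left(3 + 5\right) + 6\right)^{2}\right) \left(-58\right) = \left(4 + \left(8 + 6\right)^{2}\right) \left(-58\right) = \left(4 + 14^{2}\right) \left(-58\right) = \left(4 + 196\right) \left(-58\right) = 200 \left(-58\right) = -11600$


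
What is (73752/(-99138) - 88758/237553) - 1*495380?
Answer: -62723051241230/126615749 ≈ -4.9538e+5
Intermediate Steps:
(73752/(-99138) - 88758/237553) - 1*495380 = (73752*(-1/99138) - 88758*1/237553) - 495380 = (-12292/16523 - 88758/237553) - 495380 = -141501610/126615749 - 495380 = -62723051241230/126615749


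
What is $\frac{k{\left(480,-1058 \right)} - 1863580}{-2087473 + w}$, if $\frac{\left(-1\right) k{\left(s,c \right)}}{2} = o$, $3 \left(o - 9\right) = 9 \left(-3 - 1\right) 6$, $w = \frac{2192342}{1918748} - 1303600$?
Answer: $\frac{1787749317796}{3253306172131} \approx 0.54952$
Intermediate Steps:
$w = - \frac{1250638850229}{959374}$ ($w = 2192342 \cdot \frac{1}{1918748} - 1303600 = \frac{1096171}{959374} - 1303600 = - \frac{1250638850229}{959374} \approx -1.3036 \cdot 10^{6}$)
$o = -63$ ($o = 9 + \frac{9 \left(-3 - 1\right) 6}{3} = 9 + \frac{9 \left(-4\right) 6}{3} = 9 + \frac{\left(-36\right) 6}{3} = 9 + \frac{1}{3} \left(-216\right) = 9 - 72 = -63$)
$k{\left(s,c \right)} = 126$ ($k{\left(s,c \right)} = \left(-2\right) \left(-63\right) = 126$)
$\frac{k{\left(480,-1058 \right)} - 1863580}{-2087473 + w} = \frac{126 - 1863580}{-2087473 - \frac{1250638850229}{959374}} = - \frac{1863454}{- \frac{3253306172131}{959374}} = \left(-1863454\right) \left(- \frac{959374}{3253306172131}\right) = \frac{1787749317796}{3253306172131}$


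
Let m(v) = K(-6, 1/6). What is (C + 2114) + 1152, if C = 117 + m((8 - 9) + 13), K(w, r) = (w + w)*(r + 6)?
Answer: 3309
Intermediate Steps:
K(w, r) = 2*w*(6 + r) (K(w, r) = (2*w)*(6 + r) = 2*w*(6 + r))
m(v) = -74 (m(v) = 2*(-6)*(6 + 1/6) = 2*(-6)*(6 + ⅙) = 2*(-6)*(37/6) = -74)
C = 43 (C = 117 - 74 = 43)
(C + 2114) + 1152 = (43 + 2114) + 1152 = 2157 + 1152 = 3309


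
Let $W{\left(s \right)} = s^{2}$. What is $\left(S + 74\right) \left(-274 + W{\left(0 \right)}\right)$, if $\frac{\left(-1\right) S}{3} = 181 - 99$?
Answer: $47128$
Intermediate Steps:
$S = -246$ ($S = - 3 \left(181 - 99\right) = \left(-3\right) 82 = -246$)
$\left(S + 74\right) \left(-274 + W{\left(0 \right)}\right) = \left(-246 + 74\right) \left(-274 + 0^{2}\right) = - 172 \left(-274 + 0\right) = \left(-172\right) \left(-274\right) = 47128$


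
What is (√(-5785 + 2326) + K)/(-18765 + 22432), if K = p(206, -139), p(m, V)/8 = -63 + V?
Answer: -1616/3667 + I*√3459/3667 ≈ -0.44069 + 0.016039*I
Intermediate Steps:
p(m, V) = -504 + 8*V (p(m, V) = 8*(-63 + V) = -504 + 8*V)
K = -1616 (K = -504 + 8*(-139) = -504 - 1112 = -1616)
(√(-5785 + 2326) + K)/(-18765 + 22432) = (√(-5785 + 2326) - 1616)/(-18765 + 22432) = (√(-3459) - 1616)/3667 = (I*√3459 - 1616)*(1/3667) = (-1616 + I*√3459)*(1/3667) = -1616/3667 + I*√3459/3667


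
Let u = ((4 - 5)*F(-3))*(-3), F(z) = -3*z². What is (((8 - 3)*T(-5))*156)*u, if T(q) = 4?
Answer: -252720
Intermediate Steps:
u = -81 (u = ((4 - 5)*(-3*(-3)²))*(-3) = -(-3)*9*(-3) = -1*(-27)*(-3) = 27*(-3) = -81)
(((8 - 3)*T(-5))*156)*u = (((8 - 3)*4)*156)*(-81) = ((5*4)*156)*(-81) = (20*156)*(-81) = 3120*(-81) = -252720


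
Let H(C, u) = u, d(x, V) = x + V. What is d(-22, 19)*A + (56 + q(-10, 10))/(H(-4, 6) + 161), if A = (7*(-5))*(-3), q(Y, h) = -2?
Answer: -52551/167 ≈ -314.68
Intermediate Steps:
d(x, V) = V + x
A = 105 (A = -35*(-3) = 105)
d(-22, 19)*A + (56 + q(-10, 10))/(H(-4, 6) + 161) = (19 - 22)*105 + (56 - 2)/(6 + 161) = -3*105 + 54/167 = -315 + 54*(1/167) = -315 + 54/167 = -52551/167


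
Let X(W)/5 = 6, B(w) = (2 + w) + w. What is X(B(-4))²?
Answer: 900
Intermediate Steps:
B(w) = 2 + 2*w
X(W) = 30 (X(W) = 5*6 = 30)
X(B(-4))² = 30² = 900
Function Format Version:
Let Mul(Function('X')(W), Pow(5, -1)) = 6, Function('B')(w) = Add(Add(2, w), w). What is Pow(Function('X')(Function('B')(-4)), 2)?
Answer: 900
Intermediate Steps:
Function('B')(w) = Add(2, Mul(2, w))
Function('X')(W) = 30 (Function('X')(W) = Mul(5, 6) = 30)
Pow(Function('X')(Function('B')(-4)), 2) = Pow(30, 2) = 900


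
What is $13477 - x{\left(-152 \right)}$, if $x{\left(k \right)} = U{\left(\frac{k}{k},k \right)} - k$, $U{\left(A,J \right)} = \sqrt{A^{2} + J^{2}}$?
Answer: $13325 - \sqrt{23105} \approx 13173.0$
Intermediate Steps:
$x{\left(k \right)} = \sqrt{1 + k^{2}} - k$ ($x{\left(k \right)} = \sqrt{\left(\frac{k}{k}\right)^{2} + k^{2}} - k = \sqrt{1^{2} + k^{2}} - k = \sqrt{1 + k^{2}} - k$)
$13477 - x{\left(-152 \right)} = 13477 - \left(\sqrt{1 + \left(-152\right)^{2}} - -152\right) = 13477 - \left(\sqrt{1 + 23104} + 152\right) = 13477 - \left(\sqrt{23105} + 152\right) = 13477 - \left(152 + \sqrt{23105}\right) = 13325 - \sqrt{23105}$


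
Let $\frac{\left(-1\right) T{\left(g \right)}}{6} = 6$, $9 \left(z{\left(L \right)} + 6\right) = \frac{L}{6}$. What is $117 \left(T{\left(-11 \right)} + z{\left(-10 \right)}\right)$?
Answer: $- \frac{14807}{3} \approx -4935.7$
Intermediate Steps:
$z{\left(L \right)} = -6 + \frac{L}{54}$ ($z{\left(L \right)} = -6 + \frac{L \frac{1}{6}}{9} = -6 + \frac{\frac{1}{6} L}{9} = -6 + \frac{L}{54}$)
$T{\left(g \right)} = -36$ ($T{\left(g \right)} = \left(-6\right) 6 = -36$)
$117 \left(T{\left(-11 \right)} + z{\left(-10 \right)}\right) = 117 \left(-36 + \left(-6 + \frac{1}{54} \left(-10\right)\right)\right) = 117 \left(-36 - \frac{167}{27}\right) = 117 \left(- \frac{1139}{27}\right) = - \frac{14807}{3}$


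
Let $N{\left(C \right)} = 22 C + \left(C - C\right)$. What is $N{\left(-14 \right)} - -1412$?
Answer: $1104$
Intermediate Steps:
$N{\left(C \right)} = 22 C$ ($N{\left(C \right)} = 22 C + 0 = 22 C$)
$N{\left(-14 \right)} - -1412 = 22 \left(-14\right) - -1412 = -308 + 1412 = 1104$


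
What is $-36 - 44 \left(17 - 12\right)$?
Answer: $-256$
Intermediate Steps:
$-36 - 44 \left(17 - 12\right) = -36 - 220 = -256$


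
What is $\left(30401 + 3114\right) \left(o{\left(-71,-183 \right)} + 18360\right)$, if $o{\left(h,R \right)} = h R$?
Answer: $1050795795$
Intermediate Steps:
$o{\left(h,R \right)} = R h$
$\left(30401 + 3114\right) \left(o{\left(-71,-183 \right)} + 18360\right) = \left(30401 + 3114\right) \left(\left(-183\right) \left(-71\right) + 18360\right) = 33515 \left(12993 + 18360\right) = 33515 \cdot 31353 = 1050795795$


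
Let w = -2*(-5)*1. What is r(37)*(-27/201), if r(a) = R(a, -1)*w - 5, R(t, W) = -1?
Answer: 135/67 ≈ 2.0149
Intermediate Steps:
w = 10 (w = 10*1 = 10)
r(a) = -15 (r(a) = -1*10 - 5 = -10 - 5 = -15)
r(37)*(-27/201) = -(-405)/201 = -15*(-9/67) = 135/67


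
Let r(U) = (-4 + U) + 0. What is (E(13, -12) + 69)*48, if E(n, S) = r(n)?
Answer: 3744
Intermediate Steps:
r(U) = -4 + U
E(n, S) = -4 + n
(E(13, -12) + 69)*48 = ((-4 + 13) + 69)*48 = (9 + 69)*48 = 78*48 = 3744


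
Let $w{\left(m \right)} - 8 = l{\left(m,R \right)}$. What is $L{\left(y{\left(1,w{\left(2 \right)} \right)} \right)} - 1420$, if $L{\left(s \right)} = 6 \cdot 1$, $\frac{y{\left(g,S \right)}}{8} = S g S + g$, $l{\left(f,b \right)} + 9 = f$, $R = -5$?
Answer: $-1414$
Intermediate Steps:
$l{\left(f,b \right)} = -9 + f$
$w{\left(m \right)} = -1 + m$ ($w{\left(m \right)} = 8 + \left(-9 + m\right) = -1 + m$)
$y{\left(g,S \right)} = 8 g + 8 g S^{2}$ ($y{\left(g,S \right)} = 8 \left(S g S + g\right) = 8 \left(g S^{2} + g\right) = 8 \left(g + g S^{2}\right) = 8 g + 8 g S^{2}$)
$L{\left(s \right)} = 6$
$L{\left(y{\left(1,w{\left(2 \right)} \right)} \right)} - 1420 = 6 - 1420 = -1414$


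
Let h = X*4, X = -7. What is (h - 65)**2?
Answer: 8649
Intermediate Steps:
h = -28 (h = -7*4 = -28)
(h - 65)**2 = (-28 - 65)**2 = (-93)**2 = 8649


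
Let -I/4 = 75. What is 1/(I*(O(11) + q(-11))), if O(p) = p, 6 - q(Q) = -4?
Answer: -1/6300 ≈ -0.00015873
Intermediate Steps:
I = -300 (I = -4*75 = -300)
q(Q) = 10 (q(Q) = 6 - 1*(-4) = 6 + 4 = 10)
1/(I*(O(11) + q(-11))) = 1/(-300*(11 + 10)) = 1/(-300*21) = 1/(-6300) = -1/6300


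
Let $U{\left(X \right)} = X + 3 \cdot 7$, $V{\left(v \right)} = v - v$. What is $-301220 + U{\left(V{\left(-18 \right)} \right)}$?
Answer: $-301199$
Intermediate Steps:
$V{\left(v \right)} = 0$
$U{\left(X \right)} = 21 + X$ ($U{\left(X \right)} = X + 21 = 21 + X$)
$-301220 + U{\left(V{\left(-18 \right)} \right)} = -301220 + \left(21 + 0\right) = -301220 + 21 = -301199$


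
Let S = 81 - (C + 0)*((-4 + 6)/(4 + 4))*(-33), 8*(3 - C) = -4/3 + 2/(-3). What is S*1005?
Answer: 1733625/16 ≈ 1.0835e+5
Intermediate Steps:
C = 13/4 (C = 3 - (-4/3 + 2/(-3))/8 = 3 - (-4*1/3 + 2*(-1/3))/8 = 3 - (-4/3 - 2/3)/8 = 3 - 1/8*(-2) = 3 + 1/4 = 13/4 ≈ 3.2500)
S = 1725/16 (S = 81 - (13/4 + 0)*((-4 + 6)/(4 + 4))*(-33) = 81 - 13*(2/8)/4*(-33) = 81 - 13*(2*(1/8))/4*(-33) = 81 - (13/4)*(1/4)*(-33) = 81 - 13*(-33)/16 = 81 - 1*(-429/16) = 81 + 429/16 = 1725/16 ≈ 107.81)
S*1005 = (1725/16)*1005 = 1733625/16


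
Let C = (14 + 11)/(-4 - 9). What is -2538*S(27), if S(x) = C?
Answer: 63450/13 ≈ 4880.8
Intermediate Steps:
C = -25/13 (C = 25/(-13) = 25*(-1/13) = -25/13 ≈ -1.9231)
S(x) = -25/13
-2538*S(27) = -2538*(-25/13) = 63450/13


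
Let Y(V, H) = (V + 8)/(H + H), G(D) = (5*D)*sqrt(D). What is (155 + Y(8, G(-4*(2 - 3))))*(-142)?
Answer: -110192/5 ≈ -22038.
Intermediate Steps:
G(D) = 5*D**(3/2)
Y(V, H) = (8 + V)/(2*H) (Y(V, H) = (8 + V)/((2*H)) = (8 + V)*(1/(2*H)) = (8 + V)/(2*H))
(155 + Y(8, G(-4*(2 - 3))))*(-142) = (155 + (8 + 8)/(2*((5*(-4*(2 - 3))**(3/2)))))*(-142) = (155 + (1/2)*16/(5*(-4*(-1))**(3/2)))*(-142) = (155 + (1/2)*16/(5*4**(3/2)))*(-142) = (155 + (1/2)*16/(5*8))*(-142) = (155 + (1/2)*16/40)*(-142) = (155 + (1/2)*(1/40)*16)*(-142) = (155 + 1/5)*(-142) = (776/5)*(-142) = -110192/5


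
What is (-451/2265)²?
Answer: 203401/5130225 ≈ 0.039648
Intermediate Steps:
(-451/2265)² = 203401/5130225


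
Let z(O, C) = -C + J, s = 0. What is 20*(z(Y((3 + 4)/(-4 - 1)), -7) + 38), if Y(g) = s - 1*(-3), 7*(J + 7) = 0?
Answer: 760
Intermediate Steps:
J = -7 (J = -7 + (⅐)*0 = -7 + 0 = -7)
Y(g) = 3 (Y(g) = 0 - 1*(-3) = 0 + 3 = 3)
z(O, C) = -7 - C (z(O, C) = -C - 7 = -7 - C)
20*(z(Y((3 + 4)/(-4 - 1)), -7) + 38) = 20*((-7 - 1*(-7)) + 38) = 20*((-7 + 7) + 38) = 20*(0 + 38) = 20*38 = 760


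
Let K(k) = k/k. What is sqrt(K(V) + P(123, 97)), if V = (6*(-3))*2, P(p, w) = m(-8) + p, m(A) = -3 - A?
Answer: sqrt(129) ≈ 11.358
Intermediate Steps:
P(p, w) = 5 + p (P(p, w) = (-3 - 1*(-8)) + p = (-3 + 8) + p = 5 + p)
V = -36 (V = -18*2 = -36)
K(k) = 1
sqrt(K(V) + P(123, 97)) = sqrt(1 + (5 + 123)) = sqrt(1 + 128) = sqrt(129)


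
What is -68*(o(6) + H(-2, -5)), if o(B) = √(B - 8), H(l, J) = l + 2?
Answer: -68*I*√2 ≈ -96.167*I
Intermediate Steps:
H(l, J) = 2 + l
o(B) = √(-8 + B)
-68*(o(6) + H(-2, -5)) = -68*(√(-8 + 6) + (2 - 2)) = -68*(√(-2) + 0) = -68*(I*√2 + 0) = -68*I*√2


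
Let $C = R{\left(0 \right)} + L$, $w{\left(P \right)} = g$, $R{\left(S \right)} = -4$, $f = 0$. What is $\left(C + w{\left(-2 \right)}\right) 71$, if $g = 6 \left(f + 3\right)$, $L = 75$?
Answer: $6319$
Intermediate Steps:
$g = 18$ ($g = 6 \left(0 + 3\right) = 6 \cdot 3 = 18$)
$w{\left(P \right)} = 18$
$C = 71$ ($C = -4 + 75 = 71$)
$\left(C + w{\left(-2 \right)}\right) 71 = \left(71 + 18\right) 71 = 89 \cdot 71 = 6319$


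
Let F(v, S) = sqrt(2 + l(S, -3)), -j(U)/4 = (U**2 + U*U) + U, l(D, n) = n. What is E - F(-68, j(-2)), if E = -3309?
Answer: -3309 - I ≈ -3309.0 - 1.0*I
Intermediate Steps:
j(U) = -8*U**2 - 4*U (j(U) = -4*((U**2 + U*U) + U) = -4*((U**2 + U**2) + U) = -4*(2*U**2 + U) = -4*(U + 2*U**2) = -8*U**2 - 4*U)
F(v, S) = I (F(v, S) = sqrt(2 - 3) = sqrt(-1) = I)
E - F(-68, j(-2)) = -3309 - I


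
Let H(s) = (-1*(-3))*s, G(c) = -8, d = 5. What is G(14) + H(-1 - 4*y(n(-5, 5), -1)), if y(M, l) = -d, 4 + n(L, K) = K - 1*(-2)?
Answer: 49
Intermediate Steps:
n(L, K) = -2 + K (n(L, K) = -4 + (K - 1*(-2)) = -4 + (K + 2) = -4 + (2 + K) = -2 + K)
y(M, l) = -5 (y(M, l) = -1*5 = -5)
H(s) = 3*s
G(14) + H(-1 - 4*y(n(-5, 5), -1)) = -8 + 3*(-1 - 4*(-5)) = -8 + 3*(-1 + 20) = -8 + 3*19 = -8 + 57 = 49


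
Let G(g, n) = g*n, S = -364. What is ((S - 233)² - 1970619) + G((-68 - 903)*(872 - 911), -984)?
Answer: -38877306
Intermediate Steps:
((S - 233)² - 1970619) + G((-68 - 903)*(872 - 911), -984) = ((-364 - 233)² - 1970619) + ((-68 - 903)*(872 - 911))*(-984) = ((-597)² - 1970619) - 971*(-39)*(-984) = (356409 - 1970619) + 37869*(-984) = -1614210 - 37263096 = -38877306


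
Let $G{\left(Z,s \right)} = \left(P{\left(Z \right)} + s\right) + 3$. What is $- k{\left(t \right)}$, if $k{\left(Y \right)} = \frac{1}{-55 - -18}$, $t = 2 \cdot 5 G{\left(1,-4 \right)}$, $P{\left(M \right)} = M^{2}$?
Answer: $\frac{1}{37} \approx 0.027027$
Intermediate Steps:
$G{\left(Z,s \right)} = 3 + s + Z^{2}$ ($G{\left(Z,s \right)} = \left(Z^{2} + s\right) + 3 = \left(s + Z^{2}\right) + 3 = 3 + s + Z^{2}$)
$t = 0$ ($t = 2 \cdot 5 \left(3 - 4 + 1^{2}\right) = 10 \left(3 - 4 + 1\right) = 10 \cdot 0 = 0$)
$k{\left(Y \right)} = - \frac{1}{37}$ ($k{\left(Y \right)} = \frac{1}{-55 + \left(-26 + 44\right)} = \frac{1}{-55 + 18} = \frac{1}{-37} = - \frac{1}{37}$)
$- k{\left(t \right)} = \left(-1\right) \left(- \frac{1}{37}\right) = \frac{1}{37}$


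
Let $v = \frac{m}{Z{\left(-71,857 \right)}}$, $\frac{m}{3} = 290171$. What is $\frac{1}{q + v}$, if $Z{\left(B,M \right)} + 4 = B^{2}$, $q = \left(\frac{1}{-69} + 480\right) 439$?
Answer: $\frac{5037}{1062235106} \approx 4.7419 \cdot 10^{-6}$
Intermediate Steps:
$q = \frac{14539241}{69}$ ($q = \left(- \frac{1}{69} + 480\right) 439 = \frac{33119}{69} \cdot 439 = \frac{14539241}{69} \approx 2.1071 \cdot 10^{5}$)
$m = 870513$ ($m = 3 \cdot 290171 = 870513$)
$Z{\left(B,M \right)} = -4 + B^{2}$
$v = \frac{290171}{1679}$ ($v = \frac{870513}{-4 + \left(-71\right)^{2}} = \frac{870513}{-4 + 5041} = \frac{870513}{5037} = 870513 \cdot \frac{1}{5037} = \frac{290171}{1679} \approx 172.82$)
$\frac{1}{q + v} = \frac{1}{\frac{14539241}{69} + \frac{290171}{1679}} = \frac{1}{\frac{1062235106}{5037}} = \frac{5037}{1062235106}$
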